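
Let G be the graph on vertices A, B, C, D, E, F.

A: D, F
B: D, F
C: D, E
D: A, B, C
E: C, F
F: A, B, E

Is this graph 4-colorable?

Yes

The chromatic number is 3. The cycle C-D-A-F-E-C has odd length 5, so it cannot be 2-colored; at least 3 colors are needed.
3 colors suffice: color 1 → {D, F}; color 2 → {A, B, E}; color 3 → {C}.
Since 4 ≥ 3, a proper 4-coloring certainly exists.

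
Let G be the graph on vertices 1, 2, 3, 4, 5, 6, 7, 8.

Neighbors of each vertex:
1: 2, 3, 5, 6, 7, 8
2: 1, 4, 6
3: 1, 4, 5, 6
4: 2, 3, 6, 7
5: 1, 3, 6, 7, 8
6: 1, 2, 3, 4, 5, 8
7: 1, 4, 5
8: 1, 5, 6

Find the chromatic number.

1, 5, 6, 8 are mutually adjacent (a clique of size 4), so at least 4 colors are needed.
4 colors suffice: 1=b, 2=c, 3=d, 4=b, 5=c, 6=a, 7=a, 8=d. Every edge joins two different colors.

4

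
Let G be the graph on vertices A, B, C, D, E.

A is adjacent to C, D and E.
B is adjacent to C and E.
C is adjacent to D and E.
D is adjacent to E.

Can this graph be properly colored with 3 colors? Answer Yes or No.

A, C, D, E are mutually adjacent (a clique of size 4), so at least 4 colors are needed.
So 3 colors are not enough.

No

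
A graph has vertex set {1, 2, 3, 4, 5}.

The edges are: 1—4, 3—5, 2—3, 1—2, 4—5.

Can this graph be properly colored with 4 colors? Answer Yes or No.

The chromatic number is 3. The cycle 5-4-1-2-3-5 has odd length 5, so it cannot be 2-colored; at least 3 colors are needed.
3 colors suffice: 1=a, 2=c, 3=b, 4=b, 5=a.
Since 4 ≥ 3, a proper 4-coloring certainly exists.

Yes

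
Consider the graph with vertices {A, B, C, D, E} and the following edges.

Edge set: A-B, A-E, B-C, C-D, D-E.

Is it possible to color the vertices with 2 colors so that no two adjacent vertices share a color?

The cycle D-E-A-B-C-D has odd length 5, so it cannot be 2-colored; at least 3 colors are needed.
So 2 colors are not enough.

No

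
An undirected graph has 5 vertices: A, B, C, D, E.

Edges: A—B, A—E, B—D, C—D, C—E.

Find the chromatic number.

3

The cycle C-D-B-A-E-C has odd length 5, so it cannot be 2-colored; at least 3 colors are needed.
One proper 3-coloring: A=2, B=1, C=1, D=2, E=3. Each edge has distinct colors on its endpoints.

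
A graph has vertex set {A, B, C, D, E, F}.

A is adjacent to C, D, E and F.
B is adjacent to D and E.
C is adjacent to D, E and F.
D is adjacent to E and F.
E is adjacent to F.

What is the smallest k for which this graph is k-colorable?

5

A, C, D, E, F form a clique, so at least 5 colors are needed.
5 colors suffice: color 1 → {D}; color 2 → {E}; color 3 → {A, B}; color 4 → {F}; color 5 → {C}. Each edge has distinct colors on its endpoints.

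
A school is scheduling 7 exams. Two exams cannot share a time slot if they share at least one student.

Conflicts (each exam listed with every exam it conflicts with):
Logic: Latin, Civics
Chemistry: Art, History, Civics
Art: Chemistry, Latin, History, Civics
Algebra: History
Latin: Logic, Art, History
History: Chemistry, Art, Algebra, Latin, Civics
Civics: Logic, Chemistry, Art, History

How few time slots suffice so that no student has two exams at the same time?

Chemistry, Art, History, Civics pairwise conflict, so at least 4 time slots are needed.
4 time slots suffice: time slot 1 → {Logic, History}; time slot 2 → {Art, Algebra}; time slot 3 → {Latin, Civics}; time slot 4 → {Chemistry}. Every pair that conflicts lands in different time slots.

4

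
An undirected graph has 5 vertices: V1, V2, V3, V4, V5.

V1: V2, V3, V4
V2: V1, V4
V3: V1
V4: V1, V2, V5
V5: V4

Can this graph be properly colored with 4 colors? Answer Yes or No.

The chromatic number is 3. V1, V2, V4 are mutually adjacent, so at least 3 colors are needed.
3 colors suffice: color red → {V3, V4}; color blue → {V1, V5}; color green → {V2}.
Since 4 ≥ 3, a proper 4-coloring certainly exists.

Yes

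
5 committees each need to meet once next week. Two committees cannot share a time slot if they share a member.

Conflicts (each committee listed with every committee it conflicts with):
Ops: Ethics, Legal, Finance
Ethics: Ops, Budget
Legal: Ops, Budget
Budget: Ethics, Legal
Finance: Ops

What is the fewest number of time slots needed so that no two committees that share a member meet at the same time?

Ops and Ethics conflict, so at least 2 time slots are needed.
2 time slots suffice: time slot 1 → {Ops, Budget}; time slot 2 → {Ethics, Legal, Finance}. No two conflicting committees share a time slot.

2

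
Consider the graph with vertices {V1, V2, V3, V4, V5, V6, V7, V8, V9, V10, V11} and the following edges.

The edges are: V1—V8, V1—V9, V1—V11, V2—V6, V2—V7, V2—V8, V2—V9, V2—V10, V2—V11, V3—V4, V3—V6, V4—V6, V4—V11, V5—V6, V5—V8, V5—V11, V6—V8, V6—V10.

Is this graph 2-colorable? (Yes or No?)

No

V3, V4, V6 are mutually adjacent, so at least 3 colors are needed.
So 2 colors are not enough.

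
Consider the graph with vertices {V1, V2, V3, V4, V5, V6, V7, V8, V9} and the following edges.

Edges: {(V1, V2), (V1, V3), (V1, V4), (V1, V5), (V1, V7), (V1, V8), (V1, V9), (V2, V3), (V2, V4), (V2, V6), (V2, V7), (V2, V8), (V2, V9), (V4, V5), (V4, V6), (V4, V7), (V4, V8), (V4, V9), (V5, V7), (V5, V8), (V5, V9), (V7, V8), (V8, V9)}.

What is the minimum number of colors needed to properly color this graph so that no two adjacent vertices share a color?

V1, V4, V5, V8, V9 form a clique, so at least 5 colors are needed.
5 colors suffice: color 1 → {V1, V6}; color 2 → {V3, V4}; color 3 → {V2, V5}; color 4 → {V8}; color 5 → {V7, V9}. Every edge joins two different colors.

5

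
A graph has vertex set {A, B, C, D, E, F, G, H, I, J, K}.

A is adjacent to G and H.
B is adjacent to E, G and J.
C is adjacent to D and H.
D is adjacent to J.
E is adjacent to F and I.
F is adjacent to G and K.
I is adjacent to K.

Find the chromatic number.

The cycle D-C-H-A-G-B-J-D has odd length 7, so it cannot be 2-colored; at least 3 colors are needed.
3 colors suffice: color 1 → {A, B, C, F, I}; color 2 → {D, E, G, H, K}; color 3 → {J}. No two adjacent vertices share a color.

3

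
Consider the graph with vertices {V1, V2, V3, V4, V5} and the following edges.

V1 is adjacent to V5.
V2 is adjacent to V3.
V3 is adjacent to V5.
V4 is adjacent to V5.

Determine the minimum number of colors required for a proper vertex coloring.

2

V4 and V5 are adjacent, so at least 2 colors are needed.
2 colors suffice: color 1 → {V2, V5}; color 2 → {V1, V3, V4}. Each edge has distinct colors on its endpoints.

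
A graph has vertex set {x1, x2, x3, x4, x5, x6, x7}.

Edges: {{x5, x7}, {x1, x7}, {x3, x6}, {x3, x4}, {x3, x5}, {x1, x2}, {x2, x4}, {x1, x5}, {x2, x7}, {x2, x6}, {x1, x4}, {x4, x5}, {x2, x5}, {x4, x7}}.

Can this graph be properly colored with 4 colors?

No

x1, x2, x4, x5, x7 are pairwise adjacent (a clique of size 5), so at least 5 colors are needed.
So 4 colors are not enough.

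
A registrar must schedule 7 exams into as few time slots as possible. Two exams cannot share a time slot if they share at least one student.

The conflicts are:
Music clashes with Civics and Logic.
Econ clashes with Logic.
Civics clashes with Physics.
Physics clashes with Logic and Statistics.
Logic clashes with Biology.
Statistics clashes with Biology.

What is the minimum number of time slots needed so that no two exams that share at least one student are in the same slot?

2

Physics and Logic conflict, so at least 2 time slots are needed.
A valid assignment using 2 time slots: Music=2, Econ=2, Civics=1, Physics=2, Logic=1, Statistics=1, Biology=2. Each listed conflict is separated.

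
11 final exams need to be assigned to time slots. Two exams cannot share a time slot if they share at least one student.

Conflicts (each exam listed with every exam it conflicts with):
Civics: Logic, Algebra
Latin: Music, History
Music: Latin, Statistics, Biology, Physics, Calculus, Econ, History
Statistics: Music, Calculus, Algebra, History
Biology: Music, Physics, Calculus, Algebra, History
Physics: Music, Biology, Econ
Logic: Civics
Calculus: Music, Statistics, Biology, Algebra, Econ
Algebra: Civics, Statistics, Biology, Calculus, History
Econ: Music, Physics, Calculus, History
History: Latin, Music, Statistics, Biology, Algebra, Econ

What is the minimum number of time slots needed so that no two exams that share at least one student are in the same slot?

Music, Statistics, Calculus pairwise conflict, so at least 3 time slots are needed.
3 time slots suffice: time slot 1 → {Music, Logic, Algebra}; time slot 2 → {Civics, Physics, Calculus, History}; time slot 3 → {Latin, Statistics, Biology, Econ}. No two conflicting exams share a time slot.

3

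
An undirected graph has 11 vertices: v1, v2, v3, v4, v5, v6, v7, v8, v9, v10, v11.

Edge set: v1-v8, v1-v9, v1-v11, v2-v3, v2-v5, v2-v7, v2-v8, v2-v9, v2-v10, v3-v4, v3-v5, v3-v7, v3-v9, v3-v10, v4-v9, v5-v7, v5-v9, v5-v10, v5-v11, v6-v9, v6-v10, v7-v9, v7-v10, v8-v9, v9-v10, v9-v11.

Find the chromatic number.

v2, v3, v5, v7, v9, v10 form a clique, so at least 6 colors are needed.
A valid assignment using 6 colors: v1=2, v2=3, v3=2, v4=3, v5=5, v6=2, v7=6, v8=4, v9=1, v10=4, v11=3. Each edge has distinct colors on its endpoints.

6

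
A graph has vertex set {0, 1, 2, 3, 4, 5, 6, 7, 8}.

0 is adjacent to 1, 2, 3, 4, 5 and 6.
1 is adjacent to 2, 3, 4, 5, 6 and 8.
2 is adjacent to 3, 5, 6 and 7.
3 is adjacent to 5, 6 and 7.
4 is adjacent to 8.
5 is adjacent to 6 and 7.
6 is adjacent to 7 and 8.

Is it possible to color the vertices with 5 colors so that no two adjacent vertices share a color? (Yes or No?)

0, 1, 2, 3, 5, 6 form a clique, so at least 6 colors are needed.
So 5 colors are not enough.

No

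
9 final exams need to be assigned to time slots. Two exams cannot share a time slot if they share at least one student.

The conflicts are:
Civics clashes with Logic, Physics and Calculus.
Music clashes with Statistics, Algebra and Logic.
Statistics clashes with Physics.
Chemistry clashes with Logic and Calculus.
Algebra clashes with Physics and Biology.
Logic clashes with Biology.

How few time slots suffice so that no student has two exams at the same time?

The cycle Civics-Logic-Biology-Algebra-Physics-Civics has odd length 5, so it cannot be 2-colored; at least 3 time slots are needed.
Using 3 time slots: Civics=2, Music=2, Statistics=3, Chemistry=2, Algebra=3, Logic=1, Physics=1, Calculus=1, Biology=2. No two conflicting exams share a time slot.

3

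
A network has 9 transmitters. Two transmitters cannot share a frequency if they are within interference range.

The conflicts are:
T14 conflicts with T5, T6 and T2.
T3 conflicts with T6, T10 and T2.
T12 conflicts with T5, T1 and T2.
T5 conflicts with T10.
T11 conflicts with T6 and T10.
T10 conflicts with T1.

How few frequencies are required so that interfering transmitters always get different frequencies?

3

The cycle T3-T2-T12-T1-T10-T3 has odd length 5, so it cannot be 2-colored; at least 3 frequencies are needed.
3 frequencies suffice: frequency 1 → {T14, T12, T10}; frequency 2 → {T5, T6, T1, T2}; frequency 3 → {T3, T11}. Every pair that conflicts lands in different frequencies.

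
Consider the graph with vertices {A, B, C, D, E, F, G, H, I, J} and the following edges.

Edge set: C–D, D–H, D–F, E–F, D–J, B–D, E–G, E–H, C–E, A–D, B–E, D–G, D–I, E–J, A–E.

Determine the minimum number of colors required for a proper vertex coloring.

2

B and E are adjacent, so at least 2 colors are needed.
One proper 2-coloring: A=2, B=2, C=2, D=1, E=1, F=2, G=2, H=2, I=2, J=2. Every edge joins two different colors.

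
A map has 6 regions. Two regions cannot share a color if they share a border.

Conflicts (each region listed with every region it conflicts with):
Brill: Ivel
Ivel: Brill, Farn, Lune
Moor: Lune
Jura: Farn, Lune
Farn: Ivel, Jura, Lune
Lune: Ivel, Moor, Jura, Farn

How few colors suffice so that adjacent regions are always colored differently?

3

Ivel, Farn, Lune pairwise conflict, so at least 3 colors are needed.
3 colors suffice: color 1 → {Brill, Lune}; color 2 → {Ivel, Moor, Jura}; color 3 → {Farn}. No two conflicting regions share a color.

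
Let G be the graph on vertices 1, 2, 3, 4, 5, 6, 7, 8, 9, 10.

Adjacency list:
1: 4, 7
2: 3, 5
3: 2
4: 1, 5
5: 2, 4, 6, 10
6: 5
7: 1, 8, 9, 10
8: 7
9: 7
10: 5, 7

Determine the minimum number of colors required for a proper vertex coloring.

3

The cycle 5-10-7-1-4-5 has odd length 5, so it cannot be 2-colored; at least 3 colors are needed.
3 colors suffice: color red → {3, 5, 7}; color blue → {2, 4, 6, 8, 9, 10}; color green → {1}. Every edge joins two different colors.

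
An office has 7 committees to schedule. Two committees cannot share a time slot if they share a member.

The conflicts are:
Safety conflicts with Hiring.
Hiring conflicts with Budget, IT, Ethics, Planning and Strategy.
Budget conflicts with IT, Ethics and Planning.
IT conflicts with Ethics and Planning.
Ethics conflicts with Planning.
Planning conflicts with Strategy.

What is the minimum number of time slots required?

Hiring, Budget, IT, Ethics, Planning all conflict with each other, so at least 5 time slots are needed.
5 time slots suffice: Safety=2, Hiring=1, Budget=3, IT=4, Ethics=5, Planning=2, Strategy=3. Each listed conflict is separated.

5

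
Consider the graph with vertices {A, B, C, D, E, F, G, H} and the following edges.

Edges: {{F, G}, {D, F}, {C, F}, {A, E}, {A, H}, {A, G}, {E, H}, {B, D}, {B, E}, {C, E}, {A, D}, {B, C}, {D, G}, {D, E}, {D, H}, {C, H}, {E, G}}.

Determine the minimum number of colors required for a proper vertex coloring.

A, D, E, G are mutually adjacent (a clique of size 4), so at least 4 colors are needed.
4 colors suffice: A=4, B=3, C=1, D=1, E=2, F=2, G=3, H=3. Every edge joins two different colors.

4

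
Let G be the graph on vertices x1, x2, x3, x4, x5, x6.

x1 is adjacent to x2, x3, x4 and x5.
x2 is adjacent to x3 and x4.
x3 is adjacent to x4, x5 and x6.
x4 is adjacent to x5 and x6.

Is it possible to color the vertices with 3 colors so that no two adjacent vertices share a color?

No

x1, x3, x4, x5 form a clique, so at least 4 colors are needed.
So 3 colors are not enough.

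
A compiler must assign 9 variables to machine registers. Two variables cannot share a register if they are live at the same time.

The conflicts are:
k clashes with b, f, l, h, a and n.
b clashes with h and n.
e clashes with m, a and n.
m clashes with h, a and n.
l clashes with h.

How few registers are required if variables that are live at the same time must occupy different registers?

k, b, n are mutually in conflict, so at least 3 registers are needed.
3 registers suffice: register 1 → {k, m}; register 2 → {f, h, a, n}; register 3 → {b, e, l}. Every pair that conflicts lands in different registers.

3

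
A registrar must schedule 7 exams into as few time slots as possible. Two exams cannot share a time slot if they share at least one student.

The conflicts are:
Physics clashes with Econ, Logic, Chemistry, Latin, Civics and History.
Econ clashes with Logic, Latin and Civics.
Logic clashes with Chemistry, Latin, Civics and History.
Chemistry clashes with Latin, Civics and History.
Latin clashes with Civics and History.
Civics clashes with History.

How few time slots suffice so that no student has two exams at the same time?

6

Physics, Logic, Chemistry, Latin, Civics, History are mutually in conflict, so at least 6 time slots are needed.
6 time slots suffice: Physics=4, Econ=5, Logic=1, Chemistry=6, Latin=3, Civics=2, History=5. No two conflicting exams share a time slot.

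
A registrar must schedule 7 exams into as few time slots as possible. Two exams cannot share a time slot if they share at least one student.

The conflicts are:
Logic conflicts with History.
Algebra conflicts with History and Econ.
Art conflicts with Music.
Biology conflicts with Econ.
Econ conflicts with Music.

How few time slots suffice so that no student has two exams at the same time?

Biology and Econ conflict, so at least 2 time slots are needed.
A valid assignment using 2 time slots: Logic=2, Algebra=2, Art=1, History=1, Biology=2, Econ=1, Music=2. Each listed conflict is separated.

2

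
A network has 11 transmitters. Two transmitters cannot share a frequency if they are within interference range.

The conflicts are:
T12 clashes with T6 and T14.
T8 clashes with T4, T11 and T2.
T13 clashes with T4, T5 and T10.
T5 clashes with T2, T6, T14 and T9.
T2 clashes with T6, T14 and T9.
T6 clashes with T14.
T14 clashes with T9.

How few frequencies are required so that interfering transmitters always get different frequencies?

4

T5, T2, T6, T14 are mutually in conflict, so at least 4 frequencies are needed.
A valid assignment using 4 frequencies: T12=1, T8=1, T13=2, T4=3, T11=2, T5=1, T2=3, T6=4, T14=2, T10=1, T9=4. No two conflicting transmitters share a frequency.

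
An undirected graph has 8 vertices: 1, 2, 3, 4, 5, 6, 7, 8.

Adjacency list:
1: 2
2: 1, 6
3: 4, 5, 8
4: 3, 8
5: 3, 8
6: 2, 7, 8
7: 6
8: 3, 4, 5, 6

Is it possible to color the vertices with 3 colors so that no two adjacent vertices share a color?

The chromatic number is 3. 3, 5, 8 are pairwise adjacent, so at least 3 colors are needed.
One proper 3-coloring: 1=blue, 2=red, 3=blue, 4=green, 5=green, 6=blue, 7=red, 8=red.
That is already a proper 3-coloring.

Yes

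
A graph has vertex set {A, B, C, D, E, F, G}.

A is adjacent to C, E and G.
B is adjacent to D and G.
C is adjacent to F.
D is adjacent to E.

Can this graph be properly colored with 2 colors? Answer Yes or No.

The cycle D-B-G-A-E-D has odd length 5, so it cannot be 2-colored; at least 3 colors are needed.
So 2 colors are not enough.

No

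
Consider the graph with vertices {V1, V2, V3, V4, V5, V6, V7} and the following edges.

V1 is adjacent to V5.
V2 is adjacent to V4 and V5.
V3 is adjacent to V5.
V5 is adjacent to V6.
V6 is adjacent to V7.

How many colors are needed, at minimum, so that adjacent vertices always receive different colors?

2

V2 and V5 are adjacent, so at least 2 colors are needed.
2 colors suffice: color 1 → {V4, V5, V7}; color 2 → {V1, V2, V3, V6}. No two adjacent vertices share a color.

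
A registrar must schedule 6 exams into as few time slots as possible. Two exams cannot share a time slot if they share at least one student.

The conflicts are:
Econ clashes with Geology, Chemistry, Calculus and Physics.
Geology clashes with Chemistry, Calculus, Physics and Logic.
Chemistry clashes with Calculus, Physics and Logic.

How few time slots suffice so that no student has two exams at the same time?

Econ, Geology, Chemistry, Physics pairwise conflict, so at least 4 time slots are needed.
4 time slots suffice: time slot 1 → {Chemistry}; time slot 2 → {Geology}; time slot 3 → {Econ, Logic}; time slot 4 → {Calculus, Physics}. Every pair that conflicts lands in different time slots.

4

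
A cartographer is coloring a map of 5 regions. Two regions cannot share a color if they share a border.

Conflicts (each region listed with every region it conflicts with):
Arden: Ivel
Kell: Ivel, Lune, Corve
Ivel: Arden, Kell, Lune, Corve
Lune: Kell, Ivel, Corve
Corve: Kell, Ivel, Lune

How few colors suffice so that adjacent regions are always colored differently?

Kell, Ivel, Lune, Corve all conflict with each other, so at least 4 colors are needed.
4 colors suffice: color 1 → {Ivel}; color 2 → {Arden, Corve}; color 3 → {Lune}; color 4 → {Kell}. Every pair that conflicts lands in different colors.

4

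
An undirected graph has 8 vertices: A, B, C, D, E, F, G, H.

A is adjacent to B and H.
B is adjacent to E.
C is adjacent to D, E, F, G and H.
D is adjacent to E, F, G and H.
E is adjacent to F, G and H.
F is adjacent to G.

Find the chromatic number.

5

C, D, E, F, G are mutually adjacent (a clique of size 5), so at least 5 colors are needed.
5 colors suffice: color 1 → {A, E}; color 2 → {B, D}; color 3 → {C}; color 4 → {G, H}; color 5 → {F}. Every edge joins two different colors.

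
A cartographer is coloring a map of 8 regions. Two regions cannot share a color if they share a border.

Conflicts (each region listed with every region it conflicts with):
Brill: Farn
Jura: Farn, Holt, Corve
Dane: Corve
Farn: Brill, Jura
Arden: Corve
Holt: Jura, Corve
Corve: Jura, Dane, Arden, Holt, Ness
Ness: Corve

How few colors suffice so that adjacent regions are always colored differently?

3

Jura, Holt, Corve are mutually in conflict, so at least 3 colors are needed.
One proper 3-coloring: Brill=2, Jura=2, Dane=2, Farn=1, Arden=2, Holt=3, Corve=1, Ness=2. No two conflicting regions share a color.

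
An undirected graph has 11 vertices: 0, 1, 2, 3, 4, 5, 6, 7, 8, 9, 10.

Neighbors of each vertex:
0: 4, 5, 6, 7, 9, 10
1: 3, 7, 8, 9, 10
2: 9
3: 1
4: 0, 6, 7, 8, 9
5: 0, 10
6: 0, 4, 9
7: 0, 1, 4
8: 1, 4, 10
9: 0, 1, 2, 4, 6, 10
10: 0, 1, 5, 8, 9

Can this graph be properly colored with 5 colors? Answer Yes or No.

The chromatic number is 4. 0, 4, 6, 9 are mutually adjacent (a clique of size 4), so at least 4 colors are needed.
One proper 4-coloring: 0=b, 1=b, 2=b, 3=a, 4=c, 5=a, 6=d, 7=a, 8=a, 9=a, 10=c.
Since 5 ≥ 4, a proper 5-coloring certainly exists.

Yes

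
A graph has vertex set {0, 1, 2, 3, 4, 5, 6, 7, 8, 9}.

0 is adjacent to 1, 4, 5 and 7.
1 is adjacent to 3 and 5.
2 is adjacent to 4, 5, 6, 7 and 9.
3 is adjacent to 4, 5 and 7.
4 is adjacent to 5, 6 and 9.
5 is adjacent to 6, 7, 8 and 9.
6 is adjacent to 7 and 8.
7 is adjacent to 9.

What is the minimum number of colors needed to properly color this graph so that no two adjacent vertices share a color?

4

2, 5, 7, 9 form a clique, so at least 4 colors are needed.
4 colors suffice: color a → {5}; color b → {1, 4, 7, 8}; color c → {0, 3, 6, 9}; color d → {2}. Every edge joins two different colors.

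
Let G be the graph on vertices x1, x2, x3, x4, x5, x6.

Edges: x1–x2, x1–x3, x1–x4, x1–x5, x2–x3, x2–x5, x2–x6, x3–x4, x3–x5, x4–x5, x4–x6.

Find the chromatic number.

4

x1, x2, x3, x5 are pairwise adjacent (a clique of size 4), so at least 4 colors are needed.
One proper 4-coloring: x1=4, x2=3, x3=1, x4=3, x5=2, x6=1. Every edge joins two different colors.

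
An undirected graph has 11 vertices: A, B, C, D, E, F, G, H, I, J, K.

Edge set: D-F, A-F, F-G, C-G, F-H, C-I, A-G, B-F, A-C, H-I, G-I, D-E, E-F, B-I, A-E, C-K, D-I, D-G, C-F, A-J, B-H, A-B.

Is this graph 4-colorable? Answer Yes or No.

Yes

The chromatic number is 4. A, C, F, G form a clique, so at least 4 colors are needed.
4 colors suffice: color 1 → {F, I, J, K}; color 2 → {A, D, H}; color 3 → {B, E, G}; color 4 → {C}.
That is already a proper 4-coloring.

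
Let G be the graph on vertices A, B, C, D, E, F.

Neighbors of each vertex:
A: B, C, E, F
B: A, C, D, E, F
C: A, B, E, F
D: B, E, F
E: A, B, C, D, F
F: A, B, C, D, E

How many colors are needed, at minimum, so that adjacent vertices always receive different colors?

A, B, C, E, F are mutually adjacent (a clique of size 5), so at least 5 colors are needed.
5 colors suffice: color red → {E}; color blue → {F}; color green → {B}; color yellow → {A, D}; color purple → {C}. No two adjacent vertices share a color.

5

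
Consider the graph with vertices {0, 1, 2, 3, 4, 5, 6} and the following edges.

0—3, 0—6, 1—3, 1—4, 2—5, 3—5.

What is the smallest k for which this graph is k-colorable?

2

1 and 4 are adjacent, so at least 2 colors are needed.
2 colors suffice: color a → {2, 3, 4, 6}; color b → {0, 1, 5}. Each edge has distinct colors on its endpoints.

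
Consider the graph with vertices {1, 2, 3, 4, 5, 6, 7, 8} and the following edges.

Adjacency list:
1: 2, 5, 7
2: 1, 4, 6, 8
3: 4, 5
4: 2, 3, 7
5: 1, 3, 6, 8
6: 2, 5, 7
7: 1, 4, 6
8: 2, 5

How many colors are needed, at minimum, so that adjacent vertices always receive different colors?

3

The cycle 5-1-7-4-3-5 has odd length 5, so it cannot be 2-colored; at least 3 colors are needed.
One proper 3-coloring: 1=b, 2=a, 3=c, 4=b, 5=a, 6=b, 7=a, 8=b. Each edge has distinct colors on its endpoints.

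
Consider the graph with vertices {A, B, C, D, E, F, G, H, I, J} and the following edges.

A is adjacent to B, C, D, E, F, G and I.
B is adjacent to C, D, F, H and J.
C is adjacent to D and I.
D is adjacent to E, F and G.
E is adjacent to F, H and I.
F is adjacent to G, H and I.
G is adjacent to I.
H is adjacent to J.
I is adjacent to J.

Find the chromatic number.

4

A, F, G, I are mutually adjacent (a clique of size 4), so at least 4 colors are needed.
A valid assignment using 4 colors: A=blue, B=yellow, C=red, D=green, E=yellow, F=red, G=yellow, H=blue, I=green, J=red. Every edge joins two different colors.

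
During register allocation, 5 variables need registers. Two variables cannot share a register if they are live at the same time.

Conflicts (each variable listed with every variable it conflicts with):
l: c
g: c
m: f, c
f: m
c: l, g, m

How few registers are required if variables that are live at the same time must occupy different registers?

l and c conflict, so at least 2 registers are needed.
2 registers suffice: l=2, g=2, m=2, f=1, c=1. Each listed conflict is separated.

2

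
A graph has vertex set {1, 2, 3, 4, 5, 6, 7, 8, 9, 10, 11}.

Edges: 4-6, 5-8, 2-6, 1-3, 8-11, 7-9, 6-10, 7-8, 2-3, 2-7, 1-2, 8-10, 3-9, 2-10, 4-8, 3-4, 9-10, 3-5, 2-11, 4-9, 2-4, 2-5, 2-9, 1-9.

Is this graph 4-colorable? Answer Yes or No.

The chromatic number is 4. 2, 3, 4, 9 form a clique, so at least 4 colors are needed.
4 colors suffice: 1=c, 2=a, 3=d, 4=c, 5=b, 6=b, 7=c, 8=a, 9=b, 10=c, 11=b.
That is already a proper 4-coloring.

Yes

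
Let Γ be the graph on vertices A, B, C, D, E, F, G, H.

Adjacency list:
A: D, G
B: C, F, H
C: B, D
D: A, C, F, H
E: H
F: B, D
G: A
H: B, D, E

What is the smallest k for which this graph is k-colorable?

A and G are adjacent, so at least 2 colors are needed.
2 colors suffice: color 1 → {B, D, E, G}; color 2 → {A, C, F, H}. Every edge joins two different colors.

2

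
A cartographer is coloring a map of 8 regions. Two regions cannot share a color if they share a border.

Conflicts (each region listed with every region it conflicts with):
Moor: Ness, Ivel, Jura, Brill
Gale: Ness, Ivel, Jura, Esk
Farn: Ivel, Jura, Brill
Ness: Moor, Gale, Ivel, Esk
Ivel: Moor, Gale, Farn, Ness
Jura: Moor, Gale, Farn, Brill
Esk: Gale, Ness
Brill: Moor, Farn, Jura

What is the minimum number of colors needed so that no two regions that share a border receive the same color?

3

Moor, Ness, Ivel pairwise conflict, so at least 3 colors are needed.
3 colors suffice: Moor=2, Gale=2, Farn=2, Ness=1, Ivel=3, Jura=1, Esk=3, Brill=3. Each listed conflict is separated.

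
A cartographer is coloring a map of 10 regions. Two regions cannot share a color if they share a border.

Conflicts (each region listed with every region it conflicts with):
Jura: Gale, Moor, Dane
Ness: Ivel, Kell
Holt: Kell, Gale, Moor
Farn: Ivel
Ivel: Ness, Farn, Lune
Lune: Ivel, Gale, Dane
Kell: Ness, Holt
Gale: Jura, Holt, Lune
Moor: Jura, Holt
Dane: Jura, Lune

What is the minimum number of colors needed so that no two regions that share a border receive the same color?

2

Holt and Moor conflict, so at least 2 colors are needed.
2 colors suffice: color 1 → {Jura, Ness, Holt, Farn, Lune}; color 2 → {Ivel, Kell, Gale, Moor, Dane}. Every pair that conflicts lands in different colors.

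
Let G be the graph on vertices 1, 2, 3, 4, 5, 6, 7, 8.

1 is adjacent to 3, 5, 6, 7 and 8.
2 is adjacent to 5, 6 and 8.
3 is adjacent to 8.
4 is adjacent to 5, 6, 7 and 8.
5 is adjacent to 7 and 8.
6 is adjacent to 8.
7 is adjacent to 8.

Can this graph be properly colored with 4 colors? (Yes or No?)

Yes

The chromatic number is 4. 4, 5, 7, 8 form a clique, so at least 4 colors are needed.
4 colors suffice: color a → {8}; color b → {3, 5, 6}; color c → {1, 2, 4}; color d → {7}.
That is already a proper 4-coloring.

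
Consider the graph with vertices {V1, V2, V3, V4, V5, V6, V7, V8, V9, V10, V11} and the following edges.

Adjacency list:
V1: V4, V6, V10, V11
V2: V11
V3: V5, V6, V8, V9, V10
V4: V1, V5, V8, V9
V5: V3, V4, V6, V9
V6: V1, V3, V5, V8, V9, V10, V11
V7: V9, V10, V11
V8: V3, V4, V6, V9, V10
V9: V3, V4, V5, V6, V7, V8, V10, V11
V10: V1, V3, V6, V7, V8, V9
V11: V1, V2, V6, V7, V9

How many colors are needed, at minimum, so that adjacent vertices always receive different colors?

5

V3, V6, V8, V9, V10 are pairwise adjacent (a clique of size 5), so at least 5 colors are needed.
5 colors suffice: color 1 → {V1, V2, V9}; color 2 → {V4, V6, V7}; color 3 → {V5, V10, V11}; color 4 → {V8}; color 5 → {V3}. No two adjacent vertices share a color.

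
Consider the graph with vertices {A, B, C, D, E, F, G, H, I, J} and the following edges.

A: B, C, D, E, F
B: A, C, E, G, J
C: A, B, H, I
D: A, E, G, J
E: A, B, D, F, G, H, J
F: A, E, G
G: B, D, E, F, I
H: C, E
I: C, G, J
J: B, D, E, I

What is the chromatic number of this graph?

3

A, D, E are pairwise adjacent, so at least 3 colors are needed.
3 colors suffice: color red → {C, E}; color blue → {A, G, H, J}; color green → {B, D, F, I}. Each edge has distinct colors on its endpoints.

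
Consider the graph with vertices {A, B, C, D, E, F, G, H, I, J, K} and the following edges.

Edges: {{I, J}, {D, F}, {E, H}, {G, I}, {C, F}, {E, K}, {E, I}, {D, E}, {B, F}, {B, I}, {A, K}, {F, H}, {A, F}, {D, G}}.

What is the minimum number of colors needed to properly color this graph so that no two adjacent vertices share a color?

The cycle A-K-E-H-F-A has odd length 5, so it cannot be 2-colored; at least 3 colors are needed.
A valid assignment using 3 colors: A=2, B=3, C=2, D=2, E=1, F=1, G=1, H=2, I=2, J=1, K=3. Every edge joins two different colors.

3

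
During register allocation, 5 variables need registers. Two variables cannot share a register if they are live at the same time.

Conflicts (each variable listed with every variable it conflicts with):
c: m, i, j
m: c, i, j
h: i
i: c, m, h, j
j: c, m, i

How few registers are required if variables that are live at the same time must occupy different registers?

c, m, i, j pairwise conflict, so at least 4 registers are needed.
A valid assignment using 4 registers: c=4, m=2, h=2, i=1, j=3. No two conflicting variables share a register.

4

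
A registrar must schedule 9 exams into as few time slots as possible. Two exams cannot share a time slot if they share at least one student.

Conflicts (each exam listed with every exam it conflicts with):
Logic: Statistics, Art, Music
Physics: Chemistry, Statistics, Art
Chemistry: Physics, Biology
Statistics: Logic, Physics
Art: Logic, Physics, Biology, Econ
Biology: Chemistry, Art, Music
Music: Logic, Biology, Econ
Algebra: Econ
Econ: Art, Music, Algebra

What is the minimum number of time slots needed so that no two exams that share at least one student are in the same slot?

Algebra and Econ conflict, so at least 2 time slots are needed.
2 time slots suffice: Logic=2, Physics=2, Chemistry=1, Statistics=1, Art=1, Biology=2, Music=1, Algebra=1, Econ=2. Each listed conflict is separated.

2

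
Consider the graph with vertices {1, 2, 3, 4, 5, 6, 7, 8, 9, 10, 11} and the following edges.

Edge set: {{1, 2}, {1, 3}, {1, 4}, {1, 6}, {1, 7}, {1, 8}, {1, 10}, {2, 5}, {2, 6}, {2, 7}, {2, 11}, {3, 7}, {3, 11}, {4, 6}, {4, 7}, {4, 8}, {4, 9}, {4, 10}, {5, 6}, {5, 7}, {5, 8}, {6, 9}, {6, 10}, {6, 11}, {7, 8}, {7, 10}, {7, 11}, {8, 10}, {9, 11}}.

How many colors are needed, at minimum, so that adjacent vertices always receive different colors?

1, 4, 7, 8, 10 are mutually adjacent (a clique of size 5), so at least 5 colors are needed.
5 colors suffice: 1=b, 2=c, 3=c, 4=c, 5=b, 6=a, 7=a, 8=d, 9=d, 10=e, 11=b. Each edge has distinct colors on its endpoints.

5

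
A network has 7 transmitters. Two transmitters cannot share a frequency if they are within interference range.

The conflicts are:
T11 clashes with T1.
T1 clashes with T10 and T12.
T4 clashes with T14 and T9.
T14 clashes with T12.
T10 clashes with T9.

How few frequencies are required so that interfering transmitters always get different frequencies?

2

T1 and T10 conflict, so at least 2 frequencies are needed.
2 frequencies suffice: frequency 1 → {T1, T14, T9}; frequency 2 → {T11, T4, T10, T12}. Every pair that conflicts lands in different frequencies.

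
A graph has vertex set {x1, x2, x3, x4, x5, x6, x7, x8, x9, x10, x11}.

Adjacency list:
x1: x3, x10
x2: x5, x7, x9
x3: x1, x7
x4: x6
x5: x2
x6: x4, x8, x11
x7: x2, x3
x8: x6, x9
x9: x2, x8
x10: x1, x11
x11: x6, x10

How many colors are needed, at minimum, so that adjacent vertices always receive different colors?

3

The cycle x6-x8-x9-x2-x7-x3-x1-x10-x11-x6 has odd length 9, so it cannot be 2-colored; at least 3 colors are needed.
3 colors suffice: x1=red, x2=red, x3=green, x4=blue, x5=blue, x6=red, x7=blue, x8=green, x9=blue, x10=blue, x11=green. Every edge joins two different colors.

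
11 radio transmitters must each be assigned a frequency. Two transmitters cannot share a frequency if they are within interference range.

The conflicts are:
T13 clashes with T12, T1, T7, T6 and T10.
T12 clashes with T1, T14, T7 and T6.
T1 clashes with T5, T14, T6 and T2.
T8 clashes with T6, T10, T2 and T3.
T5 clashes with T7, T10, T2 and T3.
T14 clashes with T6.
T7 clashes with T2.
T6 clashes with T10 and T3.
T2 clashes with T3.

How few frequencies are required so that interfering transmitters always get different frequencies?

4

T13, T12, T1, T6 are mutually in conflict, so at least 4 frequencies are needed.
4 frequencies suffice: T13=3, T12=4, T1=2, T8=3, T5=3, T14=3, T7=2, T6=1, T10=2, T2=1, T3=2. Each listed conflict is separated.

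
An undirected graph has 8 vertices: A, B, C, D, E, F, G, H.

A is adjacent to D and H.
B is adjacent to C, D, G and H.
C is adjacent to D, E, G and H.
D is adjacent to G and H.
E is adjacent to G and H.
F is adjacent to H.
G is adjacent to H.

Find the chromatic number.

B, C, D, G, H are pairwise adjacent (a clique of size 5), so at least 5 colors are needed.
5 colors suffice: color 1 → {H}; color 2 → {D, E, F}; color 3 → {A, G}; color 4 → {C}; color 5 → {B}. Every edge joins two different colors.

5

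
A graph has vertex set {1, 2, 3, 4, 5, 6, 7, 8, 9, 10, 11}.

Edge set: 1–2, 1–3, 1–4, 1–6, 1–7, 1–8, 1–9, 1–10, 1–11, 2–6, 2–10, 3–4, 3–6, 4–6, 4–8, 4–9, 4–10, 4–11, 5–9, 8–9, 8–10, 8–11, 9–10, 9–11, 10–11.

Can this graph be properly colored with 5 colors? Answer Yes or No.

No

1, 4, 8, 9, 10, 11 are pairwise adjacent (a clique of size 6), so at least 6 colors are needed.
So 5 colors are not enough.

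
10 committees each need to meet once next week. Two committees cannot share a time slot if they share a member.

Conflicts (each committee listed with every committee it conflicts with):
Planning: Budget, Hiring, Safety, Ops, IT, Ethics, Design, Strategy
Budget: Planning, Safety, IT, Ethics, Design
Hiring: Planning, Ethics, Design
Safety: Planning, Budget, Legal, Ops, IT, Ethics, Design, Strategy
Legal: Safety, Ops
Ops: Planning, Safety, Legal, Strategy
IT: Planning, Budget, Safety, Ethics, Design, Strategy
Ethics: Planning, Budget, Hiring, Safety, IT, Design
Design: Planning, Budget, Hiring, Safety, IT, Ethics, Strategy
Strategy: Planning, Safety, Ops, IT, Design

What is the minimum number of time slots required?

6

Planning, Budget, Safety, IT, Ethics, Design pairwise conflict, so at least 6 time slots are needed.
6 time slots suffice: time slot 1 → {Planning, Legal}; time slot 2 → {Hiring, Safety}; time slot 3 → {Ops, Design}; time slot 4 → {IT}; time slot 5 → {Ethics, Strategy}; time slot 6 → {Budget}. Each listed conflict is separated.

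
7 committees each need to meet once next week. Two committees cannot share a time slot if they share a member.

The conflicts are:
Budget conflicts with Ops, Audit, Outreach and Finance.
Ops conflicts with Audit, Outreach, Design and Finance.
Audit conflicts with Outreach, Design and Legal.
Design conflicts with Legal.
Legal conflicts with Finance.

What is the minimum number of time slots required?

4

Budget, Ops, Audit, Outreach pairwise conflict, so at least 4 time slots are needed.
4 time slots suffice: time slot 1 → {Audit, Finance}; time slot 2 → {Ops, Legal}; time slot 3 → {Budget, Design}; time slot 4 → {Outreach}. Each listed conflict is separated.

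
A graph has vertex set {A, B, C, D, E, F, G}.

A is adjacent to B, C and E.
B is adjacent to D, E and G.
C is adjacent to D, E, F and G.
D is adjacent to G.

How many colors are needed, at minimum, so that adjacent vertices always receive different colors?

3

A, C, E form a triangle, so at least 3 colors are needed.
3 colors suffice: A=2, B=1, C=1, D=2, E=3, F=2, G=3. No two adjacent vertices share a color.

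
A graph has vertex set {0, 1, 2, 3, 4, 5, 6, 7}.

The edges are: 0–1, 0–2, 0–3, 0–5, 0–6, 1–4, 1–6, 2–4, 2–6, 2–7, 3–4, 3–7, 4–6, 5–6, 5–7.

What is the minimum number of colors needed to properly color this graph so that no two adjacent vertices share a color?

3

1, 4, 6 are pairwise adjacent, so at least 3 colors are needed.
A valid assignment using 3 colors: 0=a, 1=c, 2=c, 3=b, 4=a, 5=c, 6=b, 7=a. Every edge joins two different colors.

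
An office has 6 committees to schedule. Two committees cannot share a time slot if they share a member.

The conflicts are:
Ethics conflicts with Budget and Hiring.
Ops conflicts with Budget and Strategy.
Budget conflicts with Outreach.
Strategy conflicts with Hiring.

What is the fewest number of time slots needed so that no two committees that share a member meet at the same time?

The cycle Strategy-Hiring-Ethics-Budget-Ops-Strategy has odd length 5, so it cannot be 2-colored; at least 3 time slots are needed.
3 time slots suffice: time slot 1 → {Budget, Strategy}; time slot 2 → {Ethics, Ops, Outreach}; time slot 3 → {Hiring}. Each listed conflict is separated.

3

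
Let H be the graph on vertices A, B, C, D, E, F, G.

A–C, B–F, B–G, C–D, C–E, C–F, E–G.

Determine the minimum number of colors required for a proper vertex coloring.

The cycle E-G-B-F-C-E has odd length 5, so it cannot be 2-colored; at least 3 colors are needed.
3 colors suffice: color red → {B, C}; color blue → {A, D, F, G}; color green → {E}. Every edge joins two different colors.

3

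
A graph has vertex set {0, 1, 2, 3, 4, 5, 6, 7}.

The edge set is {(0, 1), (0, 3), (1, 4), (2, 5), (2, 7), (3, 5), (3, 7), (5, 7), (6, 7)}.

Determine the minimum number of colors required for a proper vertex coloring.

3

3, 5, 7 are pairwise adjacent, so at least 3 colors are needed.
3 colors suffice: color red → {0, 4, 7}; color blue → {1, 2, 3, 6}; color green → {5}. No two adjacent vertices share a color.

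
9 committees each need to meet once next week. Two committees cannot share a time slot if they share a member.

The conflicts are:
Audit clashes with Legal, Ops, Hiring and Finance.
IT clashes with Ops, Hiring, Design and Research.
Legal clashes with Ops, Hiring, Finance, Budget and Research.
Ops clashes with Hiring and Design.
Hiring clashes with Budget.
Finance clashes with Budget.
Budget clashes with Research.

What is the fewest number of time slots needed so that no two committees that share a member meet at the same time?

Audit, Legal, Ops, Hiring all conflict with each other, so at least 4 time slots are needed.
4 time slots suffice: time slot 1 → {IT, Legal}; time slot 2 → {Ops, Budget}; time slot 3 → {Hiring, Finance, Design, Research}; time slot 4 → {Audit}. Every pair that conflicts lands in different time slots.

4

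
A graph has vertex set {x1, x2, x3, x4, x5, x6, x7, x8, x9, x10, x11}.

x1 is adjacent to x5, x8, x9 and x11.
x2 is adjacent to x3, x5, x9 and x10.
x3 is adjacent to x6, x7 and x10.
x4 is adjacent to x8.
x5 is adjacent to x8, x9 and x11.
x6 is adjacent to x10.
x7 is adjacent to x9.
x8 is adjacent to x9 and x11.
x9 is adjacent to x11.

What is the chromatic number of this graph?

5

x1, x5, x8, x9, x11 form a clique, so at least 5 colors are needed.
5 colors suffice: color R → {x3, x4, x9}; color B → {x5, x7, x10}; color G → {x2, x6, x8}; color Y → {x11}; color P → {x1}. Every edge joins two different colors.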